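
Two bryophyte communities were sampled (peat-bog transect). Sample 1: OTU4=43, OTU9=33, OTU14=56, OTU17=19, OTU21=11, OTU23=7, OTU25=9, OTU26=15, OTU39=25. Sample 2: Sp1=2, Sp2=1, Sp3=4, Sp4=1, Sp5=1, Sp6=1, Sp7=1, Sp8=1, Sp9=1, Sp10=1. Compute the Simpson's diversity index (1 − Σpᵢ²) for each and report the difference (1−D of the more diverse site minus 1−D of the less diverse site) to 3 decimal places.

0.016

Sample 1: N=218, proportions 0.1972477, 0.1513761, 0.2568807, 0.087156, 0.0504587, 0.0321101, 0.0412844, 0.0688073, 0.1146789, giving 1−D = 0.8414275 (working shown to 7 dp, full precision carried).
Sample 2: N=14, proportions 0.1428571, 0.0714286, 0.2857143, 0.0714286, 0.0714286, 0.0714286, 0.0714286, 0.0714286, 0.0714286, 0.0714286, giving 1−D = 0.8571429.
Difference = |0.8414275 − 0.8571429| = 0.0157154, i.e. 0.016 to 3 decimal places.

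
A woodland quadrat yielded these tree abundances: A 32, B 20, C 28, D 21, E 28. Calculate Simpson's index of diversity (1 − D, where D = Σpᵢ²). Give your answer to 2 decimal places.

Total N = 32+20+28+21+28 = 129, so the proportions are 0.2481, 0.155, 0.2171, 0.1628, 0.2171 (working shown to 4 dp, full precision carried).
D = 0.2481² + 0.155² + 0.2171² + 0.1628² + 0.2171² = 0.0615 + 0.0240 + 0.0471 + 0.0265 + 0.0471 = 0.2063.
So 1 − D = 0.7937, i.e. 0.79 to 2 decimal places.

0.79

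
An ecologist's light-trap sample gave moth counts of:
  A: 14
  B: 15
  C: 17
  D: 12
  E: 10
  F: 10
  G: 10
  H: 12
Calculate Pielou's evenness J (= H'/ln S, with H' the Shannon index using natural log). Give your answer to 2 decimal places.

Total N = 14+15+17+12+10+10+10+12 = 100, so the proportions are 0.14, 0.15, 0.17, 0.12, 0.1, 0.1, 0.1, 0.12 (working shown to 4 dp, full precision carried).
H' = −Σ pᵢ ln pᵢ = −((-0.2753) + (-0.2846) + (-0.3012) + (-0.2544) + (-0.2303) + (-0.2303) + (-0.2303) + (-0.2544)) = 2.0607.
With S = 8 species, ln S = 2.0794, so J = 2.0607/2.0794 = 0.9910, i.e. 0.99 to 2 decimal places.

0.99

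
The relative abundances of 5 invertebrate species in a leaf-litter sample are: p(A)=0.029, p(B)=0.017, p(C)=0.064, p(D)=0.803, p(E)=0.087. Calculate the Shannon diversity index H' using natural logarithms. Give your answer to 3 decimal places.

0.736

Each pᵢ ln pᵢ term (working shown to 5 dp, full precision carried): 0.029×(-3.54046)=-0.10267, 0.017×(-4.07454)=-0.06927, 0.064×(-2.74887)=-0.17593, 0.803×(-0.21940)=-0.17618, 0.087×(-2.44185)=-0.21244.
Sum = -0.73649, so H' = 0.736.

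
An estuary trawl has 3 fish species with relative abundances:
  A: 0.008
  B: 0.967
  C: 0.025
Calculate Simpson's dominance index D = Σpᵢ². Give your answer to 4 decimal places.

D = 0.008² + 0.967² + 0.025² = 0.000064 + 0.935089 + 0.000625 = 0.935778 (working shown to 6 dp, full precision carried).
To 4 decimal places, D = 0.9358.

0.9358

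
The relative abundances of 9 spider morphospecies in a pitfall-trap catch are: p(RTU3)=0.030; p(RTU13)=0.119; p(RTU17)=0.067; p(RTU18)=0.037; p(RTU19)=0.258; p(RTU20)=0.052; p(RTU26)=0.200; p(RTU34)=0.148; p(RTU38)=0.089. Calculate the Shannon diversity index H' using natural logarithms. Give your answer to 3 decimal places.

Each pᵢ ln pᵢ term (working shown to 5 dp, full precision carried): 0.03×(-3.50656)=-0.10520, 0.119×(-2.12863)=-0.25331, 0.067×(-2.70306)=-0.18111, 0.037×(-3.29684)=-0.12198, 0.258×(-1.35480)=-0.34954, 0.052×(-2.95651)=-0.15374, 0.2×(-1.60944)=-0.32189, 0.148×(-1.91054)=-0.28276, 0.089×(-2.41912)=-0.21530.
Sum = -1.98482, so H' = 1.985.

1.985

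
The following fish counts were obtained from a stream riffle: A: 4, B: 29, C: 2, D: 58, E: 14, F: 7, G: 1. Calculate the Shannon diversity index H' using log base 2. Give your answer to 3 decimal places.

Total N = 4+29+2+58+14+7+1 = 115, so the proportions are 0.03478, 0.25217, 0.01739, 0.50435, 0.12174, 0.06087, 0.0087 (working shown to 5 dp, full precision carried).
Each pᵢ log₂ pᵢ term: 0.03478×(-4.84549)=-0.16854, 0.25217×(-1.98751)=-0.50120, 0.01739×(-5.84549)=-0.10166, 0.50435×(-0.98751)=-0.49805, 0.12174×(-3.03814)=-0.36986, 0.06087×(-4.03814)=-0.24580, 0.0087×(-6.84549)=-0.05953.
Sum = -1.94463, so H' = 1.945.

1.945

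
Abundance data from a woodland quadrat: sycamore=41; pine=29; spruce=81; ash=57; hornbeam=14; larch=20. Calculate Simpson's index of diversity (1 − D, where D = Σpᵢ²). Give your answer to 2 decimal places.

Total N = 41+29+81+57+14+20 = 242, so the proportions are 0.1694, 0.1198, 0.3347, 0.2355, 0.0579, 0.0826 (working shown to 4 dp, full precision carried).
D = 0.1694² + 0.1198² + 0.3347² + 0.2355² + 0.0579² + 0.0826² = 0.0287 + 0.0144 + 0.1120 + 0.0555 + 0.0033 + 0.0068 = 0.2207.
So 1 − D = 0.7793, i.e. 0.78 to 2 decimal places.

0.78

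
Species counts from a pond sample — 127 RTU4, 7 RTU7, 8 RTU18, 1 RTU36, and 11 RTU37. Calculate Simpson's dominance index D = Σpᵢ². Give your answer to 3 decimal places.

0.690

Total N = 127+7+8+1+11 = 154, so the proportions are 0.82468, 0.04545, 0.05195, 0.00649, 0.07143 (working shown to 5 dp, full precision carried).
D = 0.82468² + 0.04545² + 0.05195² + 0.00649² + 0.07143² = 0.68009 + 0.00207 + 0.00270 + 0.00004 + 0.00510 = 0.69000.
To 3 decimal places, D = 0.690.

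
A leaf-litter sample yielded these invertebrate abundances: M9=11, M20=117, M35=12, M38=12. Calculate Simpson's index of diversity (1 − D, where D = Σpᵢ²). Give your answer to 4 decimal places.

Total N = 11+117+12+12 = 152, so the proportions are 0.072368, 0.769737, 0.078947, 0.078947 (working shown to 6 dp, full precision carried).
D = 0.072368² + 0.769737² + 0.078947² + 0.078947² = 0.005237 + 0.592495 + 0.006233 + 0.006233 = 0.610197.
So 1 − D = 0.389803, i.e. 0.3898 to 4 decimal places.

0.3898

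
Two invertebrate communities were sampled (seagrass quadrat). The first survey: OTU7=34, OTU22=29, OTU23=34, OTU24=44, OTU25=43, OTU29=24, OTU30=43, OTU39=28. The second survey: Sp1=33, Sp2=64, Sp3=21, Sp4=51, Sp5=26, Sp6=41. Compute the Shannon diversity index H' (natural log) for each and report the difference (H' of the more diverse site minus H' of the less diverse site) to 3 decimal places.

0.335

The first survey: N=279, proportions 0.12186, 0.10394, 0.12186, 0.15771, 0.15412, 0.08602, 0.15412, 0.10036, giving H' = 2.05778 (working shown to 5 dp, full precision carried).
The second survey: N=236, proportions 0.13983, 0.27119, 0.08898, 0.2161, 0.11017, 0.17373, giving H' = 1.72240.
Difference = |2.05778 − 1.72240| = 0.33538, i.e. 0.335 to 3 decimal places.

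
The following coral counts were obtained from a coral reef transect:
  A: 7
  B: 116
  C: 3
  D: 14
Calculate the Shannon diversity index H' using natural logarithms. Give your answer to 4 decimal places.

Total N = 7+116+3+14 = 140, so the proportions are 0.05, 0.828571, 0.021429, 0.1 (working shown to 6 dp, full precision carried).
Each pᵢ ln pᵢ term: 0.05×(-2.995732)=-0.149787, 0.828571×(-0.188052)=-0.155815, 0.021429×(-3.843030)=-0.082351, 0.1×(-2.302585)=-0.230259.
Sum = -0.618210, so H' = 0.6182.

0.6182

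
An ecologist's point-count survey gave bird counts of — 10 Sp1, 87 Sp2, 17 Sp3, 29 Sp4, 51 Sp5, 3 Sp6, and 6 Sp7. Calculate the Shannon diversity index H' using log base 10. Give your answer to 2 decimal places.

Total N = 10+87+17+29+51+3+6 = 203, so the proportions are 0.0493, 0.4286, 0.0837, 0.1429, 0.2512, 0.0148, 0.0296 (working shown to 4 dp, full precision carried).
Each pᵢ log₁₀ pᵢ term: 0.0493×(-1.3075)=-0.0644, 0.4286×(-0.3680)=-0.1577, 0.0837×(-1.0770)=-0.0902, 0.1429×(-0.8451)=-0.1207, 0.2512×(-0.5999)=-0.1507, 0.0148×(-1.8304)=-0.0270, 0.0296×(-1.5293)=-0.0452.
Sum = -0.6560, so H' = 0.66.

0.66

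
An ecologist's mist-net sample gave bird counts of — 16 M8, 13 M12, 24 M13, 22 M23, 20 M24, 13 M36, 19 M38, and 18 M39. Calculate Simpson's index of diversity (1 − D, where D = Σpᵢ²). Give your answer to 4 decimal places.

0.8697

Total N = 16+13+24+22+20+13+19+18 = 145, so the proportions are 0.110345, 0.089655, 0.165517, 0.151724, 0.137931, 0.089655, 0.131034, 0.124138 (working shown to 6 dp, full precision carried).
D = 0.110345² + 0.089655² + 0.165517² + 0.151724² + 0.137931² + 0.089655² + 0.131034² + 0.124138² = 0.012176 + 0.008038 + 0.027396 + 0.023020 + 0.019025 + 0.008038 + 0.017170 + 0.015410 = 0.130273.
So 1 − D = 0.869727, i.e. 0.8697 to 4 decimal places.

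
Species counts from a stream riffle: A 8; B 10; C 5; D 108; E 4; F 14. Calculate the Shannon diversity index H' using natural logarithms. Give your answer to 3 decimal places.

1.005

Total N = 8+10+5+108+4+14 = 149, so the proportions are 0.05369, 0.06711, 0.03356, 0.72483, 0.02685, 0.09396 (working shown to 5 dp, full precision carried).
Each pᵢ ln pᵢ term: 0.05369×(-2.92450)=-0.15702, 0.06711×(-2.70136)=-0.18130, 0.03356×(-3.39451)=-0.11391, 0.72483×(-0.32182)=-0.23326, 0.02685×(-3.61765)=-0.09712, 0.09396×(-2.36489)=-0.22220.
Sum = -1.00481, so H' = 1.005.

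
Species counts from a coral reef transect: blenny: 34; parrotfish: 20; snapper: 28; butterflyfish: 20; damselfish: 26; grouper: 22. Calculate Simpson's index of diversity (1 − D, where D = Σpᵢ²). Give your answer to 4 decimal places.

0.8267

Total N = 34+20+28+20+26+22 = 150, so the proportions are 0.226667, 0.133333, 0.186667, 0.133333, 0.173333, 0.146667 (working shown to 6 dp, full precision carried).
D = 0.226667² + 0.133333² + 0.186667² + 0.133333² + 0.173333² + 0.146667² = 0.051378 + 0.017778 + 0.034844 + 0.017778 + 0.030044 + 0.021511 = 0.173333.
So 1 − D = 0.826667, i.e. 0.8267 to 4 decimal places.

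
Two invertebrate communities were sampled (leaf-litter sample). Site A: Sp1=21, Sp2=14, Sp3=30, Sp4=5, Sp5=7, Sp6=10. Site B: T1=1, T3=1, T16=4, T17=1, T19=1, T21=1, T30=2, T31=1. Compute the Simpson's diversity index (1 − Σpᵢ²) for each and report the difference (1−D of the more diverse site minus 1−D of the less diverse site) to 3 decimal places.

Site A: N=87, proportions 0.241379, 0.16092, 0.344828, 0.057471, 0.08046, 0.114943, giving 1−D = 0.773946 (working shown to 6 dp, full precision carried).
Site B: N=12, proportions 0.083333, 0.083333, 0.333333, 0.083333, 0.083333, 0.083333, 0.166667, 0.083333, giving 1−D = 0.819444.
Difference = |0.773946 − 0.819444| = 0.045498, i.e. 0.045 to 3 decimal places.

0.045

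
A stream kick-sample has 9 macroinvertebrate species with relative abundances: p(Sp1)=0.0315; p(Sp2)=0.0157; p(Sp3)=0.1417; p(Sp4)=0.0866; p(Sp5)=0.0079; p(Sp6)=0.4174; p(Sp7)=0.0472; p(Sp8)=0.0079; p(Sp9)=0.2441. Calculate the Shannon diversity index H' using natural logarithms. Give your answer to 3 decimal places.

1.592

Each pᵢ ln pᵢ term (working shown to 5 dp, full precision carried): 0.0315×(-3.45777)=-0.10892, 0.0157×(-4.15409)=-0.06522, 0.1417×(-1.95404)=-0.27689, 0.0866×(-2.44646)=-0.21186, 0.0079×(-4.84089)=-0.03824, 0.4174×(-0.87371)=-0.36469, 0.0472×(-3.05336)=-0.14412, 0.0079×(-4.84089)=-0.03824, 0.2441×(-1.41018)=-0.34422.
Sum = -1.59241, so H' = 1.592.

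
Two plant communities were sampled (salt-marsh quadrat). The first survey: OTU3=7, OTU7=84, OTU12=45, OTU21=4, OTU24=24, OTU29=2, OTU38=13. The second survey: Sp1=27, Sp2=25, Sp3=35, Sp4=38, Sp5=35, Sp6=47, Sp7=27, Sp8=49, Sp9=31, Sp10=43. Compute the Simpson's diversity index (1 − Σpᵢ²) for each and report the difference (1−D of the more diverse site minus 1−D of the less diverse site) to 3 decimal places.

0.204

The first survey: N=179, proportions 0.0391061, 0.4692737, 0.2513966, 0.0223464, 0.1340782, 0.0111732, 0.0726257, giving 1−D = 0.6911769 (working shown to 7 dp, full precision carried).
The second survey: N=357, proportions 0.0756303, 0.070028, 0.0980392, 0.1064426, 0.0980392, 0.1316527, 0.0756303, 0.1372549, 0.0868347, 0.1204482, giving 1−D = 0.8948834.
Difference = |0.6911769 − 0.8948834| = 0.2037065, i.e. 0.204 to 3 decimal places.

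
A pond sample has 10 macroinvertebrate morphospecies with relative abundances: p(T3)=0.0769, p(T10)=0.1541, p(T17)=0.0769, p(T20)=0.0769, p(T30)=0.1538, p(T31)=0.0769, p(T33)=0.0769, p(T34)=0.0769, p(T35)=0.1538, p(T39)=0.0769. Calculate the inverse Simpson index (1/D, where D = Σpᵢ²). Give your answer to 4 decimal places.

D = 0.0769² + 0.1541² + 0.0769² + 0.0769² + 0.1538² + 0.0769² + 0.0769² + 0.0769² + 0.1538² + 0.0769² = 0.00591361 + 0.02374681 + 0.00591361 + 0.00591361 + 0.02365444 + 0.00591361 + 0.00591361 + 0.00591361 + 0.02365444 + 0.00591361 = 0.11245096 (working shown to 8 dp, full precision carried).
So 1/D = 8.892765, i.e. 8.8928 to 4 decimal places.

8.8928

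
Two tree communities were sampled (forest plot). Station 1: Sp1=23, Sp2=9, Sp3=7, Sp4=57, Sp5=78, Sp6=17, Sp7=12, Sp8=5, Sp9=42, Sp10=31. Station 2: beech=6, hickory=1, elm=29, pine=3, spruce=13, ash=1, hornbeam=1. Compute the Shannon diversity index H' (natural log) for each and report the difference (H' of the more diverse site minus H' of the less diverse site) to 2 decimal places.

Station 1: N=281, proportions 0.08185, 0.03203, 0.02491, 0.20285, 0.27758, 0.0605, 0.0427, 0.01779, 0.14947, 0.11032, giving H' = 1.98976 (working shown to 5 dp, full precision carried).
Station 2: N=54, proportions 0.11111, 0.01852, 0.53704, 0.05556, 0.24074, 0.01852, 0.01852, giving H' = 1.30302.
Difference = |1.98976 − 1.30302| = 0.68674, i.e. 0.69 to 2 decimal places.

0.69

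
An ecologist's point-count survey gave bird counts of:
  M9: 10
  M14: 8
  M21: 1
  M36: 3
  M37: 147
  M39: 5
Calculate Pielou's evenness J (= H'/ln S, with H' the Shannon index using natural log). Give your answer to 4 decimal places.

Total N = 10+8+1+3+147+5 = 174, so the proportions are 0.057471, 0.045977, 0.005747, 0.017241, 0.844828, 0.028736 (working shown to 6 dp, full precision carried).
H' = −Σ pᵢ ln pᵢ = −((-0.164165) + (-0.141591) + (-0.029650) + (-0.070008) + (-0.142457) + (-0.102000)) = 0.649871.
With S = 6 species, ln S = 1.791759, so J = 0.649871/1.791759 = 0.362700, i.e. 0.3627 to 4 decimal places.

0.3627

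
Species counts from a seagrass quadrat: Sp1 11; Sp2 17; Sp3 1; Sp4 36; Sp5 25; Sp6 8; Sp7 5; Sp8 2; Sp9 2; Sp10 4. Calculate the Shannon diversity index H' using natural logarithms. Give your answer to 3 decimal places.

1.853

Total N = 11+17+1+36+25+8+5+2+2+4 = 111, so the proportions are 0.0991, 0.15315, 0.00901, 0.32432, 0.22523, 0.07207, 0.04505, 0.01802, 0.01802, 0.03604 (working shown to 5 dp, full precision carried).
Each pᵢ ln pᵢ term: 0.0991×(-2.31163)=-0.22908, 0.15315×(-1.87632)=-0.28736, 0.00901×(-4.70953)=-0.04243, 0.32432×(-1.12601)=-0.36519, 0.22523×(-1.49065)=-0.33573, 0.07207×(-2.63009)=-0.18956, 0.04505×(-3.10009)=-0.13964, 0.01802×(-4.01638)=-0.07237, 0.01802×(-4.01638)=-0.07237, 0.03604×(-3.32324)=-0.11976.
Sum = -1.85349, so H' = 1.853.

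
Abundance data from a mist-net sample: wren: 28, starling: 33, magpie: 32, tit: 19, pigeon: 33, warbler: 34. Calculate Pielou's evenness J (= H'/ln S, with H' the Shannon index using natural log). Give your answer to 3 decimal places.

0.991

Total N = 28+33+32+19+33+34 = 179, so the proportions are 0.15642, 0.18436, 0.17877, 0.10615, 0.18436, 0.18994 (working shown to 5 dp, full precision carried).
H' = −Σ pᵢ ln pᵢ = −((-0.29020) + (-0.31173) + (-0.30778) + (-0.23808) + (-0.31173) + (-0.31550)) = 1.77501.
With S = 6 species, ln S = 1.79176, so J = 1.77501/1.79176 = 0.99065, i.e. 0.991 to 3 decimal places.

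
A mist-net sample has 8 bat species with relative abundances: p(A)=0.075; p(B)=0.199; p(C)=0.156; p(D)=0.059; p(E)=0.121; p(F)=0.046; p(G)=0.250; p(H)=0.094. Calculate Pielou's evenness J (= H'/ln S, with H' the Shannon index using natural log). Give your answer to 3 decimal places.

0.932

H' = −Σ pᵢ ln pᵢ = −((-0.19427) + (-0.32128) + (-0.28983) + (-0.16698) + (-0.25555) + (-0.14164) + (-0.34657) + (-0.22226)) = 1.93838 (working shown to 5 dp, full precision carried).
With S = 8 species, ln S = 2.07944, so J = 1.93838/2.07944 = 0.93216, i.e. 0.932 to 3 decimal places.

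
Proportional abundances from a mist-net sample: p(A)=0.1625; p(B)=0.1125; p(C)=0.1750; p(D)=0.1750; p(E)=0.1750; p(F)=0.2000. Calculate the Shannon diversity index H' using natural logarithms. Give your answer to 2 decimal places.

1.78

Each pᵢ ln pᵢ term (working shown to 4 dp, full precision carried): 0.1625×(-1.8171)=-0.2953, 0.1125×(-2.1848)=-0.2458, 0.175×(-1.7430)=-0.3050, 0.175×(-1.7430)=-0.3050, 0.175×(-1.7430)=-0.3050, 0.2×(-1.6094)=-0.3219.
Sum = -1.7780, so H' = 1.78.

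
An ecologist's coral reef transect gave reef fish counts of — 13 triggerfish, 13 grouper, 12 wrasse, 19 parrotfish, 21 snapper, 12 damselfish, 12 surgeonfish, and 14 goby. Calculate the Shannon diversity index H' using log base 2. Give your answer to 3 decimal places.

Total N = 13+13+12+19+21+12+12+14 = 116, so the proportions are 0.11207, 0.11207, 0.10345, 0.16379, 0.18103, 0.10345, 0.10345, 0.12069 (working shown to 5 dp, full precision carried).
Each pᵢ log₂ pᵢ term: 0.11207×(-3.15754)=-0.35386, 0.11207×(-3.15754)=-0.35386, 0.10345×(-3.27302)=-0.33859, 0.16379×(-2.61005)=-0.42751, 0.18103×(-2.46566)=-0.44637, 0.10345×(-3.27302)=-0.33859, 0.10345×(-3.27302)=-0.33859, 0.12069×(-3.05063)=-0.36818.
Sum = -2.96555, so H' = 2.966.

2.966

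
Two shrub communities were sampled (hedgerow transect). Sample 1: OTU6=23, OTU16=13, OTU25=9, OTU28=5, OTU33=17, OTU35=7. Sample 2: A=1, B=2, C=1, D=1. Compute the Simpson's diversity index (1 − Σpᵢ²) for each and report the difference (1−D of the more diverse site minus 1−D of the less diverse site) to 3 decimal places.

Sample 1: N=74, proportions 0.31081, 0.17568, 0.12162, 0.06757, 0.22973, 0.09459, giving 1−D = 0.79145 (working shown to 5 dp, full precision carried).
Sample 2: N=5, proportions 0.2, 0.4, 0.2, 0.2, giving 1−D = 0.72000.
Difference = |0.79145 − 0.72000| = 0.07145, i.e. 0.071 to 3 decimal places.

0.071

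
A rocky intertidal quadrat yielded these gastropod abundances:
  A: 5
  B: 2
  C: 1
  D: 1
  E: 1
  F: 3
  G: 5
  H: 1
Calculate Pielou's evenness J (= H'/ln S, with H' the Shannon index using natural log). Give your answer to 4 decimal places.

0.8901

Total N = 5+2+1+1+1+3+5+1 = 19, so the proportions are 0.263158, 0.105263, 0.052632, 0.052632, 0.052632, 0.157895, 0.263158, 0.052632 (working shown to 6 dp, full precision carried).
H' = −Σ pᵢ ln pᵢ = −((-0.351316) + (-0.236978) + (-0.154970) + (-0.154970) + (-0.154970) + (-0.291446) + (-0.351316) + (-0.154970)) = 1.850938.
With S = 8 species, ln S = 2.079442, so J = 1.850938/2.079442 = 0.890113, i.e. 0.8901 to 4 decimal places.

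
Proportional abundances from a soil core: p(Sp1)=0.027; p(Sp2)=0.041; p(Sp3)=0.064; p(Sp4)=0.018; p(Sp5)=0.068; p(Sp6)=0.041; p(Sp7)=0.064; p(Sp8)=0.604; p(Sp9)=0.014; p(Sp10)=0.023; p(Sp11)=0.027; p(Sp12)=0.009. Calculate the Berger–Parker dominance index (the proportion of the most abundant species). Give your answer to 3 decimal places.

0.604

The largest proportion is 0.604, i.e. d = 0.604 to 3 decimal places.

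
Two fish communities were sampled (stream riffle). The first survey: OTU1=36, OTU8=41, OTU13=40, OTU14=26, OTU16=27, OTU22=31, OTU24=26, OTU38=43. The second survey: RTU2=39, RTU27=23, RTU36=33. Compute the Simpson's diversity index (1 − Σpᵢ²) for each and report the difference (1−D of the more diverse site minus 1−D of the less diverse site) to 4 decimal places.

0.2179

The first survey: N=270, proportions 0.133333, 0.151852, 0.148148, 0.096296, 0.1, 0.114815, 0.096296, 0.159259, giving 1−D = 0.870123 (working shown to 6 dp, full precision carried).
The second survey: N=95, proportions 0.410526, 0.242105, 0.347368, giving 1−D = 0.652188.
Difference = |0.870123 − 0.652188| = 0.217935, i.e. 0.2179 to 4 decimal places.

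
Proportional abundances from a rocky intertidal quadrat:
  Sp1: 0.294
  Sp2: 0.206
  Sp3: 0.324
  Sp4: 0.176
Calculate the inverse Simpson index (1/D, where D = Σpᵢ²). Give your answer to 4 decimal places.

3.7761

D = 0.294² + 0.206² + 0.324² + 0.176² = 0.08643600 + 0.04243600 + 0.10497600 + 0.03097600 = 0.26482400 (working shown to 8 dp, full precision carried).
So 1/D = 3.776093, i.e. 3.7761 to 4 decimal places.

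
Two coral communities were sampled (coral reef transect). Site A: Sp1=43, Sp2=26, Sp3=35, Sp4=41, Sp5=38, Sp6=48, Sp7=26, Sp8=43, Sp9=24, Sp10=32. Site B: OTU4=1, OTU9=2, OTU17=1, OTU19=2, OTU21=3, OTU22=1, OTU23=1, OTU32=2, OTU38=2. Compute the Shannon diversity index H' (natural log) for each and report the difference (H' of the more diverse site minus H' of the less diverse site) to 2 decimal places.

Site A: N=356, proportions 0.12079, 0.07303, 0.09831, 0.11517, 0.10674, 0.13483, 0.07303, 0.12079, 0.06742, 0.08989, giving H' = 2.27718 (working shown to 5 dp, full precision carried).
Site B: N=15, proportions 0.06667, 0.13333, 0.06667, 0.13333, 0.2, 0.06667, 0.06667, 0.13333, 0.13333, giving H' = 2.11865.
Difference = |2.27718 − 2.11865| = 0.15853, i.e. 0.16 to 2 decimal places.

0.16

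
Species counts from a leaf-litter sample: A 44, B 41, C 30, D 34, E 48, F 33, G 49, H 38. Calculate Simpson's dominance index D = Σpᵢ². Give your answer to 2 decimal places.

Total N = 44+41+30+34+48+33+49+38 = 317, so the proportions are 0.1388, 0.1293, 0.0946, 0.1073, 0.1514, 0.1041, 0.1546, 0.1199 (working shown to 4 dp, full precision carried).
D = 0.1388² + 0.1293² + 0.0946² + 0.1073² + 0.1514² + 0.1041² + 0.1546² + 0.1199² = 0.0193 + 0.0167 + 0.0090 + 0.0115 + 0.0229 + 0.0108 + 0.0239 + 0.0144 = 0.1285.
To 2 decimal places, D = 0.13.

0.13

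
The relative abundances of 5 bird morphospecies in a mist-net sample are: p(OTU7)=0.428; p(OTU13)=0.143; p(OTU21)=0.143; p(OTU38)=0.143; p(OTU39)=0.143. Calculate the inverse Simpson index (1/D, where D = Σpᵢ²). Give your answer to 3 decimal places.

3.774

D = 0.428² + 0.143² + 0.143² + 0.143² + 0.143² = 0.1831840 + 0.0204490 + 0.0204490 + 0.0204490 + 0.0204490 = 0.2649800 (working shown to 7 dp, full precision carried).
So 1/D = 3.77387, i.e. 3.774 to 3 decimal places.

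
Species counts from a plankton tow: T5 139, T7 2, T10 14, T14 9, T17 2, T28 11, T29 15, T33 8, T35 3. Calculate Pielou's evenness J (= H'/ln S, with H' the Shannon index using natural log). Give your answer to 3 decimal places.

0.552

Total N = 139+2+14+9+2+11+15+8+3 = 203, so the proportions are 0.68473, 0.00985, 0.06897, 0.04433, 0.00985, 0.05419, 0.07389, 0.03941, 0.01478 (working shown to 5 dp, full precision carried).
H' = −Σ pᵢ ln pᵢ = −((-0.25933) + (-0.04552) + (-0.18442) + (-0.13815) + (-0.04552) + (-0.15797) + (-0.19250) + (-0.12744) + (-0.06228)) = 1.21313.
With S = 9 species, ln S = 2.19722, so J = 1.21313/2.19722 = 0.55212, i.e. 0.552 to 3 decimal places.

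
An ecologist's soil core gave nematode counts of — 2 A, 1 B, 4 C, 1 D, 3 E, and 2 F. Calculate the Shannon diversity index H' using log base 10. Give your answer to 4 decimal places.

Total N = 2+1+4+1+3+2 = 13, so the proportions are 0.153846, 0.076923, 0.307692, 0.076923, 0.230769, 0.153846 (working shown to 6 dp, full precision carried).
Each pᵢ log₁₀ pᵢ term: 0.153846×(-0.812913)=-0.125064, 0.076923×(-1.113943)=-0.085688, 0.307692×(-0.511883)=-0.157503, 0.076923×(-1.113943)=-0.085688, 0.230769×(-0.636822)=-0.146959, 0.153846×(-0.812913)=-0.125064.
Sum = -0.725965, so H' = 0.7260.

0.7260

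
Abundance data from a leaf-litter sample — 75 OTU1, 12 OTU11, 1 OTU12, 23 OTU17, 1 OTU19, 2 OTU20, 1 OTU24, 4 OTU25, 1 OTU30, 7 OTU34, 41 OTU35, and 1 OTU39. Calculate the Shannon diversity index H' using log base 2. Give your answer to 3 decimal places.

Total N = 75+12+1+23+1+2+1+4+1+7+41+1 = 169, so the proportions are 0.44379, 0.07101, 0.00592, 0.13609, 0.00592, 0.01183, 0.00592, 0.02367, 0.00592, 0.04142, 0.2426, 0.00592 (working shown to 5 dp, full precision carried).
Each pᵢ log₂ pᵢ term: 0.44379×(-1.17206)=-0.52015, 0.07101×(-3.81592)=-0.27095, 0.00592×(-7.40088)=-0.04379, 0.13609×(-2.87732)=-0.39159, 0.00592×(-7.40088)=-0.04379, 0.01183×(-6.40088)=-0.07575, 0.00592×(-7.40088)=-0.04379, 0.02367×(-5.40088)=-0.12783, 0.00592×(-7.40088)=-0.04379, 0.04142×(-4.59352)=-0.19026, 0.2426×(-2.04333)=-0.49572, 0.00592×(-7.40088)=-0.04379.
Sum = -2.29121, so H' = 2.291.

2.291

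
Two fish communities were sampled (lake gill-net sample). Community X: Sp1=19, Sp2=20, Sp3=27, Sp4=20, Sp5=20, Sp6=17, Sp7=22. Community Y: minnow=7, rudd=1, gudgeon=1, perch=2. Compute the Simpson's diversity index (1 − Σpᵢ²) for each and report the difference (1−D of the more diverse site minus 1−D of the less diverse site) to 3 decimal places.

Community X: N=145, proportions 0.13103448, 0.13793103, 0.1862069, 0.13793103, 0.13793103, 0.11724138, 0.15172414, giving 1−D = 0.85431629 (working shown to 8 dp, full precision carried).
Community Y: N=11, proportions 0.63636364, 0.09090909, 0.09090909, 0.18181818, giving 1−D = 0.54545455.
Difference = |0.85431629 − 0.54545455| = 0.30886174, i.e. 0.309 to 3 decimal places.

0.309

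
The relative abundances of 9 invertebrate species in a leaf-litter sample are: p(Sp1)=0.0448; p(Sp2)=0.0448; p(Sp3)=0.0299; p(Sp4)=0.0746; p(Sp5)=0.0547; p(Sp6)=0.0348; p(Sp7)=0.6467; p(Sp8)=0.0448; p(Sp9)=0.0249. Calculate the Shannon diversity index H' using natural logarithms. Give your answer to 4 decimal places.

1.3656

Each pᵢ ln pᵢ term (working shown to 6 dp, full precision carried): 0.0448×(-3.105547)=-0.139129, 0.0448×(-3.105547)=-0.139129, 0.0299×(-3.509897)=-0.104946, 0.0746×(-2.595615)=-0.193633, 0.0547×(-2.905892)=-0.158952, 0.0348×(-3.358138)=-0.116863, 0.6467×(-0.435873)=-0.281879, 0.0448×(-3.105547)=-0.139129, 0.0249×(-3.692887)=-0.091953.
Sum = -1.365612, so H' = 1.3656.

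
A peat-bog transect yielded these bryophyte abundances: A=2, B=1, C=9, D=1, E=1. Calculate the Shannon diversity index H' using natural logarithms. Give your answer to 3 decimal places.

1.128

Total N = 2+1+9+1+1 = 14, so the proportions are 0.14286, 0.07143, 0.64286, 0.07143, 0.07143 (working shown to 5 dp, full precision carried).
Each pᵢ ln pᵢ term: 0.14286×(-1.94591)=-0.27799, 0.07143×(-2.63906)=-0.18850, 0.64286×(-0.44183)=-0.28404, 0.07143×(-2.63906)=-0.18850, 0.07143×(-2.63906)=-0.18850.
Sum = -1.12753, so H' = 1.128.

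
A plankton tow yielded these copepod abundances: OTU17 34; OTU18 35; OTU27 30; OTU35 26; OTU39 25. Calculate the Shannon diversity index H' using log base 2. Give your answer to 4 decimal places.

Total N = 34+35+30+26+25 = 150, so the proportions are 0.226667, 0.233333, 0.2, 0.173333, 0.166667 (working shown to 6 dp, full precision carried).
Each pᵢ log₂ pᵢ term: 0.226667×(-2.141356)=-0.485374, 0.233333×(-2.099536)=-0.489892, 0.2×(-2.321928)=-0.464386, 0.173333×(-2.528379)=-0.438252, 0.166667×(-2.584963)=-0.430827.
Sum = -2.308731, so H' = 2.3087.

2.3087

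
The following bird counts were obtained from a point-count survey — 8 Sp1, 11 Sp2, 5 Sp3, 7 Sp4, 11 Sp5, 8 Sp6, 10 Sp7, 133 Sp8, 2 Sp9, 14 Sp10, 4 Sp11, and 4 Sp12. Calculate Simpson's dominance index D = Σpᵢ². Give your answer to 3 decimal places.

0.392

Total N = 8+11+5+7+11+8+10+133+2+14+4+4 = 217, so the proportions are 0.03687, 0.05069, 0.02304, 0.03226, 0.05069, 0.03687, 0.04608, 0.6129, 0.00922, 0.06452, 0.01843, 0.01843 (working shown to 5 dp, full precision carried).
D = 0.03687² + 0.05069² + 0.02304² + 0.03226² + 0.05069² + 0.03687² + 0.04608² + 0.6129² + 0.00922² + 0.06452² + 0.01843² + 0.01843² = 0.00136 + 0.00257 + 0.00053 + 0.00104 + 0.00257 + 0.00136 + 0.00212 + 0.37565 + 0.00008 + 0.00416 + 0.00034 + 0.00034 = 0.39213.
To 3 decimal places, D = 0.392.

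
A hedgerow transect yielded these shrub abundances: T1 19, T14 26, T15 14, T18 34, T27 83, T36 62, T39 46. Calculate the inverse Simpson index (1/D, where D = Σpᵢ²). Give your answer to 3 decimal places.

5.293

Total N = 19+26+14+34+83+62+46 = 284, so the proportions are 0.0669014, 0.0915493, 0.0492958, 0.1197183, 0.2922535, 0.2183099, 0.1619718 (working shown to 7 dp, full precision carried).
D = 0.0669014² + 0.0915493² + 0.0492958² + 0.1197183² + 0.2922535² + 0.2183099² + 0.1619718² = 0.0044758 + 0.0083813 + 0.0024301 + 0.0143325 + 0.0854121 + 0.0476592 + 0.0262349 = 0.1889258.
So 1/D = 5.29308, i.e. 5.293 to 3 decimal places.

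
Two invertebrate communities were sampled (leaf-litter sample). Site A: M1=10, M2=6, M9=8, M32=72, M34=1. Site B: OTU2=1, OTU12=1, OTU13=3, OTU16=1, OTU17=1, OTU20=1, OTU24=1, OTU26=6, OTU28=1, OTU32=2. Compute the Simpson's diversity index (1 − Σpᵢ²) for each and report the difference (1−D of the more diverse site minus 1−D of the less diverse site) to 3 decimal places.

Site A: N=97, proportions 0.10309, 0.06186, 0.08247, 0.74227, 0.01031, giving 1−D = 0.42768 (working shown to 5 dp, full precision carried).
Site B: N=18, proportions 0.05556, 0.05556, 0.16667, 0.05556, 0.05556, 0.05556, 0.05556, 0.33333, 0.05556, 0.11111, giving 1−D = 0.82716.
Difference = |0.42768 − 0.82716| = 0.39948, i.e. 0.399 to 3 decimal places.

0.399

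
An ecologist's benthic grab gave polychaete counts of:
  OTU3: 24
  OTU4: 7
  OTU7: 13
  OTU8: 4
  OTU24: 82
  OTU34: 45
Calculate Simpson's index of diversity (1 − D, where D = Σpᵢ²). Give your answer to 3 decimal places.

0.688

Total N = 24+7+13+4+82+45 = 175, so the proportions are 0.13714, 0.04, 0.07429, 0.02286, 0.46857, 0.25714 (working shown to 5 dp, full precision carried).
D = 0.13714² + 0.04² + 0.07429² + 0.02286² + 0.46857² + 0.25714² = 0.01881 + 0.00160 + 0.00552 + 0.00052 + 0.21956 + 0.06612 = 0.31213.
So 1 − D = 0.68787, i.e. 0.688 to 3 decimal places.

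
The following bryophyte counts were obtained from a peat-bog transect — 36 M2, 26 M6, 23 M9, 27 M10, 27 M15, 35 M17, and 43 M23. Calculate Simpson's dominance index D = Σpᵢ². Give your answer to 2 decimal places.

Total N = 36+26+23+27+27+35+43 = 217, so the proportions are 0.1659, 0.1198, 0.106, 0.1244, 0.1244, 0.1613, 0.1982 (working shown to 4 dp, full precision carried).
D = 0.1659² + 0.1198² + 0.106² + 0.1244² + 0.1244² + 0.1613² + 0.1982² = 0.0275 + 0.0144 + 0.0112 + 0.0155 + 0.0155 + 0.0260 + 0.0393 = 0.1494.
To 2 decimal places, D = 0.15.

0.15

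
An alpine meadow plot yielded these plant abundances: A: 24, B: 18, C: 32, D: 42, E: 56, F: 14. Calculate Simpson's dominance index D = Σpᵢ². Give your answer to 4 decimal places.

Total N = 24+18+32+42+56+14 = 186, so the proportions are 0.129032, 0.096774, 0.172043, 0.225806, 0.301075, 0.075269 (working shown to 6 dp, full precision carried).
D = 0.129032² + 0.096774² + 0.172043² + 0.225806² + 0.301075² + 0.075269² = 0.016649 + 0.009365 + 0.029599 + 0.050989 + 0.090646 + 0.005665 = 0.202914.
To 4 decimal places, D = 0.2029.

0.2029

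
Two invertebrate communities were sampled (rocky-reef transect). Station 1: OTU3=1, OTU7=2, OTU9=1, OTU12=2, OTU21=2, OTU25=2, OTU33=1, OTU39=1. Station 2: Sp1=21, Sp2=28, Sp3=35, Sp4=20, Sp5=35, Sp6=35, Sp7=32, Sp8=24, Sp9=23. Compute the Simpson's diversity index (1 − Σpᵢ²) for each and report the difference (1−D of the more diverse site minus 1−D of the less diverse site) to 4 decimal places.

0.0228

Station 1: N=12, proportions 0.083333, 0.166667, 0.083333, 0.166667, 0.166667, 0.166667, 0.083333, 0.083333, giving 1−D = 0.861111 (working shown to 6 dp, full precision carried).
Station 2: N=253, proportions 0.083004, 0.110672, 0.13834, 0.079051, 0.13834, 0.13834, 0.126482, 0.094862, 0.090909, giving 1−D = 0.883938.
Difference = |0.861111 − 0.883938| = 0.022827, i.e. 0.0228 to 4 decimal places.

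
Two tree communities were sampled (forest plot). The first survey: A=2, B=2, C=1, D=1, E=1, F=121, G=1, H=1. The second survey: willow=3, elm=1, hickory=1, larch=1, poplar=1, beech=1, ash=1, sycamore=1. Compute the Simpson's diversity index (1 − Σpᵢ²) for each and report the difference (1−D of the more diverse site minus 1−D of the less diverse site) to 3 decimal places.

The first survey: N=130, proportions 0.01538, 0.01538, 0.00769, 0.00769, 0.00769, 0.93077, 0.00769, 0.00769, giving 1−D = 0.13290 (working shown to 5 dp, full precision carried).
The second survey: N=10, proportions 0.3, 0.1, 0.1, 0.1, 0.1, 0.1, 0.1, 0.1, giving 1−D = 0.84000.
Difference = |0.13290 − 0.84000| = 0.70710, i.e. 0.707 to 3 decimal places.

0.707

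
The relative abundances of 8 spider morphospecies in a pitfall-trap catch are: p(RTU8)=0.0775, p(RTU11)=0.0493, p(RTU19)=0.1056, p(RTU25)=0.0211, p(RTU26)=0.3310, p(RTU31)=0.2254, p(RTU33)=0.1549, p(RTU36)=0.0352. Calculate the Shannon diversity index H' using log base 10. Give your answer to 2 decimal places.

0.77

Each pᵢ log₁₀ pᵢ term (working shown to 4 dp, full precision carried): 0.0775×(-1.1107)=-0.0861, 0.0493×(-1.3072)=-0.0644, 0.1056×(-0.9763)=-0.1031, 0.0211×(-1.6757)=-0.0354, 0.331×(-0.4802)=-0.1589, 0.2254×(-0.6470)=-0.1458, 0.1549×(-0.8099)=-0.1255, 0.0352×(-1.4535)=-0.0512.
Sum = -0.7704, so H' = 0.77.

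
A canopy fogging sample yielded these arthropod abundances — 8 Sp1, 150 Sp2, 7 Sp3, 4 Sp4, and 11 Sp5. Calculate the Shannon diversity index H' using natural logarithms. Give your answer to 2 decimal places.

0.67

Total N = 8+150+7+4+11 = 180, so the proportions are 0.0444, 0.8333, 0.0389, 0.0222, 0.0611 (working shown to 4 dp, full precision carried).
Each pᵢ ln pᵢ term: 0.0444×(-3.1135)=-0.1384, 0.8333×(-0.1823)=-0.1519, 0.0389×(-3.2470)=-0.1263, 0.0222×(-3.8067)=-0.0846, 0.0611×(-2.7951)=-0.1708.
Sum = -0.6720, so H' = 0.67.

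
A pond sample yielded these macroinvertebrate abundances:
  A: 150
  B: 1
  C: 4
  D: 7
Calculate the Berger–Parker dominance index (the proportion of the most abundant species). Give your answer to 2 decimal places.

0.93

Total N = 150+1+4+7 = 162, so the proportions are 0.9259, 0.0062, 0.0247, 0.0432 (working shown to 4 dp, full precision carried).
The largest proportion is 0.9259, i.e. d = 0.93 to 2 decimal places.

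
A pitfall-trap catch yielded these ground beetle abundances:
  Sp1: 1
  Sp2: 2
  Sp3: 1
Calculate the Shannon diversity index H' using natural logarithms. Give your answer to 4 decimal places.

Total N = 1+2+1 = 4, so the proportions are 0.25, 0.5, 0.25 (working shown to 6 dp, full precision carried).
Each pᵢ ln pᵢ term: 0.25×(-1.386294)=-0.346574, 0.5×(-0.693147)=-0.346574, 0.25×(-1.386294)=-0.346574.
Sum = -1.039721, so H' = 1.0397.

1.0397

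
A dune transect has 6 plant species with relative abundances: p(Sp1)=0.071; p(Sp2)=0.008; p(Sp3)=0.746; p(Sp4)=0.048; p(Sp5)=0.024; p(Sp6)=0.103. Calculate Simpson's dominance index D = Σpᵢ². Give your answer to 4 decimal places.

0.5751

D = 0.071² + 0.008² + 0.746² + 0.048² + 0.024² + 0.103² = 0.005041 + 0.000064 + 0.556516 + 0.002304 + 0.000576 + 0.010609 = 0.575110 (working shown to 6 dp, full precision carried).
To 4 decimal places, D = 0.5751.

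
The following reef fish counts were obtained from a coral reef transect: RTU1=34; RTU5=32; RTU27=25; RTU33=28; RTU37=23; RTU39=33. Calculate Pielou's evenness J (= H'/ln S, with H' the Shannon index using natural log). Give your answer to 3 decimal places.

0.994

Total N = 34+32+25+28+23+33 = 175, so the proportions are 0.19429, 0.18286, 0.14286, 0.16, 0.13143, 0.18857 (working shown to 5 dp, full precision carried).
H' = −Σ pᵢ ln pᵢ = −((-0.31832) + (-0.31068) + (-0.27799) + (-0.29321) + (-0.26671) + (-0.31459)) = 1.78150.
With S = 6 species, ln S = 1.79176, so J = 1.78150/1.79176 = 0.99428, i.e. 0.994 to 3 decimal places.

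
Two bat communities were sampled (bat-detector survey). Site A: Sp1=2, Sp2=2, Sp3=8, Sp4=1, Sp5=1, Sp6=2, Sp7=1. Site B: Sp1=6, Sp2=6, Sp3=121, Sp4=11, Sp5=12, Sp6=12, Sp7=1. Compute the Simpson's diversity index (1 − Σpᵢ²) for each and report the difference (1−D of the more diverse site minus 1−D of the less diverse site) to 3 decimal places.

Site A: N=17, proportions 0.11765, 0.11765, 0.47059, 0.05882, 0.05882, 0.11765, 0.05882, giving 1−D = 0.72664 (working shown to 5 dp, full precision carried).
Site B: N=169, proportions 0.0355, 0.0355, 0.71598, 0.06509, 0.07101, 0.07101, 0.00592, giving 1−D = 0.47050.
Difference = |0.72664 − 0.47050| = 0.25614, i.e. 0.256 to 3 decimal places.

0.256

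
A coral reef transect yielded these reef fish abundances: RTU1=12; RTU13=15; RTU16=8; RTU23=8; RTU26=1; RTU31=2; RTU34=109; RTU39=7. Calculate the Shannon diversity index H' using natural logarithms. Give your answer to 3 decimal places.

Total N = 12+15+8+8+1+2+109+7 = 162, so the proportions are 0.07407, 0.09259, 0.04938, 0.04938, 0.00617, 0.01235, 0.67284, 0.04321 (working shown to 5 dp, full precision carried).
Each pᵢ ln pᵢ term: 0.07407×(-2.60269)=-0.19279, 0.09259×(-2.37955)=-0.22033, 0.04938×(-3.00815)=-0.14855, 0.04938×(-3.00815)=-0.14855, 0.00617×(-5.08760)=-0.03140, 0.01235×(-4.39445)=-0.05425, 0.67284×(-0.39625)=-0.26661, 0.04321×(-3.14169)=-0.13575.
Sum = -1.19824, so H' = 1.198.

1.198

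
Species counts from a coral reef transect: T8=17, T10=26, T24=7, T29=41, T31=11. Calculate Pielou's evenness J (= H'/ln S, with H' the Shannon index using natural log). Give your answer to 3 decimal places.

0.893

Total N = 17+26+7+41+11 = 102, so the proportions are 0.16667, 0.2549, 0.06863, 0.40196, 0.10784 (working shown to 5 dp, full precision carried).
H' = −Σ pᵢ ln pᵢ = −((-0.29863) + (-0.34842) + (-0.18386) + (-0.36635) + (-0.24018)) = 1.43743.
With S = 5 species, ln S = 1.60944, so J = 1.43743/1.60944 = 0.89312, i.e. 0.893 to 3 decimal places.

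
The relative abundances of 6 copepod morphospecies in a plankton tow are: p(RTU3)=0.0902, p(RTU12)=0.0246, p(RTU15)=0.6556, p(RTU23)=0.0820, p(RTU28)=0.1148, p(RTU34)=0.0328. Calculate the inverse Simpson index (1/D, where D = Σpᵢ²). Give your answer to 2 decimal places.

2.18

D = 0.0902² + 0.0246² + 0.6556² + 0.082² + 0.1148² + 0.0328² = 0.00814 + 0.00061 + 0.42981 + 0.00672 + 0.01318 + 0.00108 = 0.45953 (working shown to 5 dp, full precision carried).
So 1/D = 2.1761, i.e. 2.18 to 2 decimal places.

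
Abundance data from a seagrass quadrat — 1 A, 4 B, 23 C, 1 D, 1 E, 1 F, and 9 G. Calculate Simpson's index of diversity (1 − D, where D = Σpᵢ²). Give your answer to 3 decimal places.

Total N = 1+4+23+1+1+1+9 = 40, so the proportions are 0.025, 0.1, 0.575, 0.025, 0.025, 0.025, 0.225 (working shown to 5 dp, full precision carried).
D = 0.025² + 0.1² + 0.575² + 0.025² + 0.025² + 0.025² + 0.225² = 0.00063 + 0.01000 + 0.33062 + 0.00063 + 0.00063 + 0.00063 + 0.05063 = 0.39375.
So 1 − D = 0.60625, i.e. 0.606 to 3 decimal places.

0.606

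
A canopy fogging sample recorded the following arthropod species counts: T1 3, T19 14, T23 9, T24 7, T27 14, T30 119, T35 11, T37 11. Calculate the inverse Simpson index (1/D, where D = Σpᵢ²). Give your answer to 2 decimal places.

2.37

Total N = 3+14+9+7+14+119+11+11 = 188, so the proportions are 0.01596, 0.07447, 0.04787, 0.03723, 0.07447, 0.63298, 0.05851, 0.05851 (working shown to 5 dp, full precision carried).
D = 0.01596² + 0.07447² + 0.04787² + 0.03723² + 0.07447² + 0.63298² + 0.05851² + 0.05851² = 0.00025 + 0.00555 + 0.00229 + 0.00139 + 0.00555 + 0.40066 + 0.00342 + 0.00342 = 0.42253.
So 1/D = 2.3667, i.e. 2.37 to 2 decimal places.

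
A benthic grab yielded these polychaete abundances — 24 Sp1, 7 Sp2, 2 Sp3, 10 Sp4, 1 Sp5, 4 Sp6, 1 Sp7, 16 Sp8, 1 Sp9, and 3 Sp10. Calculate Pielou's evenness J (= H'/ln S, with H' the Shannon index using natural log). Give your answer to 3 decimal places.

0.785

Total N = 24+7+2+10+1+4+1+16+1+3 = 69, so the proportions are 0.34783, 0.10145, 0.02899, 0.14493, 0.01449, 0.05797, 0.01449, 0.23188, 0.01449, 0.04348 (working shown to 5 dp, full precision carried).
H' = −Σ pᵢ ln pᵢ = −((-0.36732) + (-0.23214) + (-0.10264) + (-0.27993) + (-0.06136) + (-0.16509) + (-0.06136) + (-0.33890) + (-0.06136) + (-0.13633)) = 1.80644.
With S = 10 species, ln S = 2.30259, so J = 1.80644/2.30259 = 0.78453, i.e. 0.785 to 3 decimal places.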